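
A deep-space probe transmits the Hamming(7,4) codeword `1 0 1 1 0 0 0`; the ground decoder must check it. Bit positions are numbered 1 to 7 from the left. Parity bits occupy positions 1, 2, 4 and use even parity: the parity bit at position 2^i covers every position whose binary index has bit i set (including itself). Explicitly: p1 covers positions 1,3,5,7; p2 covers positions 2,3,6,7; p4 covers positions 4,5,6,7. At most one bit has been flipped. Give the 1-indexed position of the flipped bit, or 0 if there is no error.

s1: b1⊕b3⊕b5⊕b7 = 1⊕1⊕0⊕0 = 0
s2: b2⊕b3⊕b6⊕b7 = 0⊕1⊕0⊕0 = 1
s4: b4⊕b5⊕b6⊕b7 = 1⊕0⊕0⊕0 = 1
Syndrome (s4...s1) = 110 → position 6.

6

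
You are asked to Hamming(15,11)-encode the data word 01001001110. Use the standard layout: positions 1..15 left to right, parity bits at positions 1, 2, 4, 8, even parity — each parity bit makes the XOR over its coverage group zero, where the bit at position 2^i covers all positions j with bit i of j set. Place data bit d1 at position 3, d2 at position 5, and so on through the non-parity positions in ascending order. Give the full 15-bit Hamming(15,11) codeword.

Place data bits at non-power-of-two positions: b3=0, b5=1, b6=0, b7=0, b9=1, b10=0, b11=0, b12=1, b13=1, b14=1, b15=0.
p1 = XOR of data positions {3,5,7,9,11,13,15} = 0⊕1⊕0⊕1⊕0⊕1⊕0 = 1
p2 = XOR of data positions {3,6,7,10,11,14,15} = 0⊕0⊕0⊕0⊕0⊕1⊕0 = 1
p4 = XOR of data positions {5,6,7,12,13,14,15} = 1⊕0⊕0⊕1⊕1⊕1⊕0 = 0
p8 = XOR of data positions {9,10,11,12,13,14,15} = 1⊕0⊕0⊕1⊕1⊕1⊕0 = 0
Codeword b1..b15 = 110010001001110

110010001001110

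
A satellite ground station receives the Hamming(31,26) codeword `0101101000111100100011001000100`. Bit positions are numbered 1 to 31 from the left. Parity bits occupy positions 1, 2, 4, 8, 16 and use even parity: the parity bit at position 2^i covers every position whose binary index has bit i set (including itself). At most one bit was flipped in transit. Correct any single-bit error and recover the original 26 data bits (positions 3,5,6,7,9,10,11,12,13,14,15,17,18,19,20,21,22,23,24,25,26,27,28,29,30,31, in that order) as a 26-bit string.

s1: b1⊕b3⊕b5⊕b7⊕b9⊕b11⊕b13⊕b15⊕b17⊕b19⊕b21⊕b23⊕b25⊕b27⊕b29⊕b31 = 0⊕0⊕1⊕1⊕0⊕1⊕1⊕0⊕1⊕0⊕1⊕0⊕1⊕0⊕1⊕0 = 0
s2: b2⊕b3⊕b6⊕b7⊕b10⊕b11⊕b14⊕b15⊕b18⊕b19⊕b22⊕b23⊕b26⊕b27⊕b30⊕b31 = 1⊕0⊕0⊕1⊕0⊕1⊕1⊕0⊕0⊕0⊕1⊕0⊕0⊕0⊕0⊕0 = 1
s4: b4⊕b5⊕b6⊕b7⊕b12⊕b13⊕b14⊕b15⊕b20⊕b21⊕b22⊕b23⊕b28⊕b29⊕b30⊕b31 = 1⊕1⊕0⊕1⊕1⊕1⊕1⊕0⊕0⊕1⊕1⊕0⊕0⊕1⊕0⊕0 = 1
s8: b8⊕b9⊕b10⊕b11⊕b12⊕b13⊕b14⊕b15⊕b24⊕b25⊕b26⊕b27⊕b28⊕b29⊕b30⊕b31 = 0⊕0⊕0⊕1⊕1⊕1⊕1⊕0⊕0⊕1⊕0⊕0⊕0⊕1⊕0⊕0 = 0
s16: b16⊕b17⊕b18⊕b19⊕b20⊕b21⊕b22⊕b23⊕b24⊕b25⊕b26⊕b27⊕b28⊕b29⊕b30⊕b31 = 0⊕1⊕0⊕0⊕0⊕1⊕1⊕0⊕0⊕1⊕0⊕0⊕0⊕1⊕0⊕0 = 1
Syndrome (s16...s1) = 10110 → position 22.
Flip bit 22: corrected codeword = 0101101000111100100010001000100
Data bits at positions 3,5,6,7,9,10,11,12,13,14,15,17,18,19,20,21,22,23,24,25,26,27,28,29,30,31: 01010011110100010001000100

01010011110100010001000100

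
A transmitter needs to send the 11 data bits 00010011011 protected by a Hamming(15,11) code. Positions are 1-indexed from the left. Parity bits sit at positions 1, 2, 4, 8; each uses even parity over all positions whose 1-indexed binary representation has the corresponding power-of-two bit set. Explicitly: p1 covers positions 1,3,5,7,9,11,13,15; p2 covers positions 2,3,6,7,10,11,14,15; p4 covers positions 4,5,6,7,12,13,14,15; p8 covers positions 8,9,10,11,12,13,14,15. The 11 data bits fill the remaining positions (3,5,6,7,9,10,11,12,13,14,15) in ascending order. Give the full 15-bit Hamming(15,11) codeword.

100000100011011

Place data bits at non-power-of-two positions: b3=0, b5=0, b6=0, b7=1, b9=0, b10=0, b11=1, b12=1, b13=0, b14=1, b15=1.
p1 = XOR of data positions {3,5,7,9,11,13,15} = 0⊕0⊕1⊕0⊕1⊕0⊕1 = 1
p2 = XOR of data positions {3,6,7,10,11,14,15} = 0⊕0⊕1⊕0⊕1⊕1⊕1 = 0
p4 = XOR of data positions {5,6,7,12,13,14,15} = 0⊕0⊕1⊕1⊕0⊕1⊕1 = 0
p8 = XOR of data positions {9,10,11,12,13,14,15} = 0⊕0⊕1⊕1⊕0⊕1⊕1 = 0
Codeword b1..b15 = 100000100011011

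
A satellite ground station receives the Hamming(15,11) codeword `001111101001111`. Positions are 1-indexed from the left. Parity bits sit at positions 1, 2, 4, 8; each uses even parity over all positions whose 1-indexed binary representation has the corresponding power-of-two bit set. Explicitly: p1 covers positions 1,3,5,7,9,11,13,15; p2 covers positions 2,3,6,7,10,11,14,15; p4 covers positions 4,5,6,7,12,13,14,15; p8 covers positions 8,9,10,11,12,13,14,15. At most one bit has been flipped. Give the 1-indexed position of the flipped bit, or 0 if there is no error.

s1: b1⊕b3⊕b5⊕b7⊕b9⊕b11⊕b13⊕b15 = 0⊕1⊕1⊕1⊕1⊕0⊕1⊕1 = 0
s2: b2⊕b3⊕b6⊕b7⊕b10⊕b11⊕b14⊕b15 = 0⊕1⊕1⊕1⊕0⊕0⊕1⊕1 = 1
s4: b4⊕b5⊕b6⊕b7⊕b12⊕b13⊕b14⊕b15 = 1⊕1⊕1⊕1⊕1⊕1⊕1⊕1 = 0
s8: b8⊕b9⊕b10⊕b11⊕b12⊕b13⊕b14⊕b15 = 0⊕1⊕0⊕0⊕1⊕1⊕1⊕1 = 1
Syndrome (s8...s1) = 1010 → position 10.

10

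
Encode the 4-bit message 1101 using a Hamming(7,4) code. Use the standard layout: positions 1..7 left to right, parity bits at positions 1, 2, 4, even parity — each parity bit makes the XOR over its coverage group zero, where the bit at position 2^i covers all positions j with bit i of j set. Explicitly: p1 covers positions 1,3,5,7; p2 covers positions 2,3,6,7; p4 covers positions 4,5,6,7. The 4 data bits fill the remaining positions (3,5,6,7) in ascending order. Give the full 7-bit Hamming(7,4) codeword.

1010101

Place data bits at non-power-of-two positions: b3=1, b5=1, b6=0, b7=1.
p1 = XOR of data positions {3,5,7} = 1⊕1⊕1 = 1
p2 = XOR of data positions {3,6,7} = 1⊕0⊕1 = 0
p4 = XOR of data positions {5,6,7} = 1⊕0⊕1 = 0
Codeword b1..b7 = 1010101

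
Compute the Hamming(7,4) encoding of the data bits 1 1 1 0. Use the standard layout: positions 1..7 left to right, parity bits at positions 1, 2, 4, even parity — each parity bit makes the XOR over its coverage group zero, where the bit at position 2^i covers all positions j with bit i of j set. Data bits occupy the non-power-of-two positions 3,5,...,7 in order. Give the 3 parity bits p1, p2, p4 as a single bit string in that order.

Place data bits at non-power-of-two positions: b3=1, b5=1, b6=1, b7=0.
p1 = XOR of data positions {3,5,7} = 1⊕1⊕0 = 0
p2 = XOR of data positions {3,6,7} = 1⊕1⊕0 = 0
p4 = XOR of data positions {5,6,7} = 1⊕1⊕0 = 0
Parity bits p1,p2,p4 = 000

000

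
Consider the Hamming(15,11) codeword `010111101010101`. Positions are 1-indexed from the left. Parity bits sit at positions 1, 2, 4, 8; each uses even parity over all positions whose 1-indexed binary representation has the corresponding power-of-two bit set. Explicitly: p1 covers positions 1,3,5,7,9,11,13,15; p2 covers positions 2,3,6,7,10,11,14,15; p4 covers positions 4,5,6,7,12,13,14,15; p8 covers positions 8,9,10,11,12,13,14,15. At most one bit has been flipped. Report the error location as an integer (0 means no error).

s1: b1⊕b3⊕b5⊕b7⊕b9⊕b11⊕b13⊕b15 = 0⊕0⊕1⊕1⊕1⊕1⊕1⊕1 = 0
s2: b2⊕b3⊕b6⊕b7⊕b10⊕b11⊕b14⊕b15 = 1⊕0⊕1⊕1⊕0⊕1⊕0⊕1 = 1
s4: b4⊕b5⊕b6⊕b7⊕b12⊕b13⊕b14⊕b15 = 1⊕1⊕1⊕1⊕0⊕1⊕0⊕1 = 0
s8: b8⊕b9⊕b10⊕b11⊕b12⊕b13⊕b14⊕b15 = 0⊕1⊕0⊕1⊕0⊕1⊕0⊕1 = 0
Syndrome (s8...s1) = 0010 → position 2.

2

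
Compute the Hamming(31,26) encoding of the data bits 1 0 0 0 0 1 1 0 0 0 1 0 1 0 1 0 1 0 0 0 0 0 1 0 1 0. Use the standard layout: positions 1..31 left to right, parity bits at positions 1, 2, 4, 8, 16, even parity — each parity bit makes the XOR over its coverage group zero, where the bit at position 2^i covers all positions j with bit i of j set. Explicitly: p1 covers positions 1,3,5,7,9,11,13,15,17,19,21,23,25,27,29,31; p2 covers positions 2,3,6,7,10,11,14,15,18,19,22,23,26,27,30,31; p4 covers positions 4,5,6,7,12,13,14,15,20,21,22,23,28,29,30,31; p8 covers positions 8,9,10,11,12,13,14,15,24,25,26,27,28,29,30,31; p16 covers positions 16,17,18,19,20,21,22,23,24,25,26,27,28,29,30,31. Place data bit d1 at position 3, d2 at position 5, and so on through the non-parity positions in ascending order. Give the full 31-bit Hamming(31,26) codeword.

Place data bits at non-power-of-two positions: b3=1, b5=0, b6=0, b7=0, b9=0, b10=1, b11=1, b12=0, b13=0, b14=0, b15=1, b17=0, b18=1, b19=0, b20=1, b21=0, b22=1, b23=0, b24=0, b25=0, b26=0, b27=0, b28=1, b29=0, b30=1, b31=0.
p1 = XOR of data positions {3,5,7,9,11,13,15,17,19,21,23,25,27,29,31} = 1⊕0⊕0⊕0⊕1⊕0⊕1⊕0⊕0⊕0⊕0⊕0⊕0⊕0⊕0 = 1
p2 = XOR of data positions {3,6,7,10,11,14,15,18,19,22,23,26,27,30,31} = 1⊕0⊕0⊕1⊕1⊕0⊕1⊕1⊕0⊕1⊕0⊕0⊕0⊕1⊕0 = 1
p4 = XOR of data positions {5,6,7,12,13,14,15,20,21,22,23,28,29,30,31} = 0⊕0⊕0⊕0⊕0⊕0⊕1⊕1⊕0⊕1⊕0⊕1⊕0⊕1⊕0 = 1
p8 = XOR of data positions {9,10,11,12,13,14,15,24,25,26,27,28,29,30,31} = 0⊕1⊕1⊕0⊕0⊕0⊕1⊕0⊕0⊕0⊕0⊕1⊕0⊕1⊕0 = 1
p16 = XOR of data positions {17,18,19,20,21,22,23,24,25,26,27,28,29,30,31} = 0⊕1⊕0⊕1⊕0⊕1⊕0⊕0⊕0⊕0⊕0⊕1⊕0⊕1⊕0 = 1
Codeword b1..b31 = 1111000101100011010101000001010

1111000101100011010101000001010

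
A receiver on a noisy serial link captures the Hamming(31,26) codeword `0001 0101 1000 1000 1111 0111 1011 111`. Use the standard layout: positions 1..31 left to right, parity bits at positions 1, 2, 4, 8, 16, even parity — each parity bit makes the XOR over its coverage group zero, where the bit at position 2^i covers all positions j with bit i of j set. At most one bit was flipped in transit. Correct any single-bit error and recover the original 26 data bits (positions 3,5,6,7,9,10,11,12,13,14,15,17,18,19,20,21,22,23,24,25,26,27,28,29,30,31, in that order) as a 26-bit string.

s1: b1⊕b3⊕b5⊕b7⊕b9⊕b11⊕b13⊕b15⊕b17⊕b19⊕b21⊕b23⊕b25⊕b27⊕b29⊕b31 = 0⊕0⊕0⊕0⊕1⊕0⊕1⊕0⊕1⊕1⊕0⊕1⊕1⊕1⊕1⊕1 = 1
s2: b2⊕b3⊕b6⊕b7⊕b10⊕b11⊕b14⊕b15⊕b18⊕b19⊕b22⊕b23⊕b26⊕b27⊕b30⊕b31 = 0⊕0⊕1⊕0⊕0⊕0⊕0⊕0⊕1⊕1⊕1⊕1⊕0⊕1⊕1⊕1 = 0
s4: b4⊕b5⊕b6⊕b7⊕b12⊕b13⊕b14⊕b15⊕b20⊕b21⊕b22⊕b23⊕b28⊕b29⊕b30⊕b31 = 1⊕0⊕1⊕0⊕0⊕1⊕0⊕0⊕1⊕0⊕1⊕1⊕1⊕1⊕1⊕1 = 0
s8: b8⊕b9⊕b10⊕b11⊕b12⊕b13⊕b14⊕b15⊕b24⊕b25⊕b26⊕b27⊕b28⊕b29⊕b30⊕b31 = 1⊕1⊕0⊕0⊕0⊕1⊕0⊕0⊕1⊕1⊕0⊕1⊕1⊕1⊕1⊕1 = 0
s16: b16⊕b17⊕b18⊕b19⊕b20⊕b21⊕b22⊕b23⊕b24⊕b25⊕b26⊕b27⊕b28⊕b29⊕b30⊕b31 = 0⊕1⊕1⊕1⊕1⊕0⊕1⊕1⊕1⊕1⊕0⊕1⊕1⊕1⊕1⊕1 = 1
Syndrome (s16...s1) = 10001 → position 17.
Flip bit 17: corrected codeword = 0001010110001000011101111011111
Data bits at positions 3,5,6,7,9,10,11,12,13,14,15,17,18,19,20,21,22,23,24,25,26,27,28,29,30,31: 00101000100011101111011111

00101000100011101111011111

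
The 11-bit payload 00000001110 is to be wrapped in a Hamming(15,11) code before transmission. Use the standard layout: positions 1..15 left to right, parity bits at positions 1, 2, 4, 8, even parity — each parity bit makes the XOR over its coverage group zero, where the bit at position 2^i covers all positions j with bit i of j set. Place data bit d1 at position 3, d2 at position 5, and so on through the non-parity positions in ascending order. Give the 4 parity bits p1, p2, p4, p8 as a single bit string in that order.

1111

Place data bits at non-power-of-two positions: b3=0, b5=0, b6=0, b7=0, b9=0, b10=0, b11=0, b12=1, b13=1, b14=1, b15=0.
p1 = XOR of data positions {3,5,7,9,11,13,15} = 0⊕0⊕0⊕0⊕0⊕1⊕0 = 1
p2 = XOR of data positions {3,6,7,10,11,14,15} = 0⊕0⊕0⊕0⊕0⊕1⊕0 = 1
p4 = XOR of data positions {5,6,7,12,13,14,15} = 0⊕0⊕0⊕1⊕1⊕1⊕0 = 1
p8 = XOR of data positions {9,10,11,12,13,14,15} = 0⊕0⊕0⊕1⊕1⊕1⊕0 = 1
Parity bits p1,p2,p4,p8 = 1111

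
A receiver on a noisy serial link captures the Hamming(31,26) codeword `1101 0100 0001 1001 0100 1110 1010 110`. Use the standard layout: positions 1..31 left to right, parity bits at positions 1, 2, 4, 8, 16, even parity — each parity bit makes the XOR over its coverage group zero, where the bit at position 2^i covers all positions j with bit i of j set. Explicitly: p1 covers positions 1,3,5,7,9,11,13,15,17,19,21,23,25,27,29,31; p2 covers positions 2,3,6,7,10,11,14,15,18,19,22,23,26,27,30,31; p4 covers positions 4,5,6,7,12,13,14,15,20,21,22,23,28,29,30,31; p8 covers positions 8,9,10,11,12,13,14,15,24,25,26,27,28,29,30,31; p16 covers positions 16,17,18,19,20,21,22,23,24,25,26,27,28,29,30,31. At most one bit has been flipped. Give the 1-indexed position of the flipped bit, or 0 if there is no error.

23

s1: b1⊕b3⊕b5⊕b7⊕b9⊕b11⊕b13⊕b15⊕b17⊕b19⊕b21⊕b23⊕b25⊕b27⊕b29⊕b31 = 1⊕0⊕0⊕0⊕0⊕0⊕1⊕0⊕0⊕0⊕1⊕1⊕1⊕1⊕1⊕0 = 1
s2: b2⊕b3⊕b6⊕b7⊕b10⊕b11⊕b14⊕b15⊕b18⊕b19⊕b22⊕b23⊕b26⊕b27⊕b30⊕b31 = 1⊕0⊕1⊕0⊕0⊕0⊕0⊕0⊕1⊕0⊕1⊕1⊕0⊕1⊕1⊕0 = 1
s4: b4⊕b5⊕b6⊕b7⊕b12⊕b13⊕b14⊕b15⊕b20⊕b21⊕b22⊕b23⊕b28⊕b29⊕b30⊕b31 = 1⊕0⊕1⊕0⊕1⊕1⊕0⊕0⊕0⊕1⊕1⊕1⊕0⊕1⊕1⊕0 = 1
s8: b8⊕b9⊕b10⊕b11⊕b12⊕b13⊕b14⊕b15⊕b24⊕b25⊕b26⊕b27⊕b28⊕b29⊕b30⊕b31 = 0⊕0⊕0⊕0⊕1⊕1⊕0⊕0⊕0⊕1⊕0⊕1⊕0⊕1⊕1⊕0 = 0
s16: b16⊕b17⊕b18⊕b19⊕b20⊕b21⊕b22⊕b23⊕b24⊕b25⊕b26⊕b27⊕b28⊕b29⊕b30⊕b31 = 1⊕0⊕1⊕0⊕0⊕1⊕1⊕1⊕0⊕1⊕0⊕1⊕0⊕1⊕1⊕0 = 1
Syndrome (s16...s1) = 10111 → position 23.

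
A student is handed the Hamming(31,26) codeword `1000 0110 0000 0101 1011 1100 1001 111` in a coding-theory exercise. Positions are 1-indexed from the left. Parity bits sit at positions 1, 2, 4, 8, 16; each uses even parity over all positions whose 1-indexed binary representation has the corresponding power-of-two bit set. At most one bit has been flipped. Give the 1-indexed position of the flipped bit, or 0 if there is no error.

s1: b1⊕b3⊕b5⊕b7⊕b9⊕b11⊕b13⊕b15⊕b17⊕b19⊕b21⊕b23⊕b25⊕b27⊕b29⊕b31 = 1⊕0⊕0⊕1⊕0⊕0⊕0⊕0⊕1⊕1⊕1⊕0⊕1⊕0⊕1⊕1 = 0
s2: b2⊕b3⊕b6⊕b7⊕b10⊕b11⊕b14⊕b15⊕b18⊕b19⊕b22⊕b23⊕b26⊕b27⊕b30⊕b31 = 0⊕0⊕1⊕1⊕0⊕0⊕1⊕0⊕0⊕1⊕1⊕0⊕0⊕0⊕1⊕1 = 1
s4: b4⊕b5⊕b6⊕b7⊕b12⊕b13⊕b14⊕b15⊕b20⊕b21⊕b22⊕b23⊕b28⊕b29⊕b30⊕b31 = 0⊕0⊕1⊕1⊕0⊕0⊕1⊕0⊕1⊕1⊕1⊕0⊕1⊕1⊕1⊕1 = 0
s8: b8⊕b9⊕b10⊕b11⊕b12⊕b13⊕b14⊕b15⊕b24⊕b25⊕b26⊕b27⊕b28⊕b29⊕b30⊕b31 = 0⊕0⊕0⊕0⊕0⊕0⊕1⊕0⊕0⊕1⊕0⊕0⊕1⊕1⊕1⊕1 = 0
s16: b16⊕b17⊕b18⊕b19⊕b20⊕b21⊕b22⊕b23⊕b24⊕b25⊕b26⊕b27⊕b28⊕b29⊕b30⊕b31 = 1⊕1⊕0⊕1⊕1⊕1⊕1⊕0⊕0⊕1⊕0⊕0⊕1⊕1⊕1⊕1 = 1
Syndrome (s16...s1) = 10010 → position 18.

18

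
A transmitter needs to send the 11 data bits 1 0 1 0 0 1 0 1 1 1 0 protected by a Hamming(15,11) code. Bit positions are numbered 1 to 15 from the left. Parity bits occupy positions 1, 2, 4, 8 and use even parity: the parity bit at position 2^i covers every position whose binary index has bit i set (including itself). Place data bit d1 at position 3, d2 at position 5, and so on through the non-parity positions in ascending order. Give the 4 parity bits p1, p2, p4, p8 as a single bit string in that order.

0000

Place data bits at non-power-of-two positions: b3=1, b5=0, b6=1, b7=0, b9=0, b10=1, b11=0, b12=1, b13=1, b14=1, b15=0.
p1 = XOR of data positions {3,5,7,9,11,13,15} = 1⊕0⊕0⊕0⊕0⊕1⊕0 = 0
p2 = XOR of data positions {3,6,7,10,11,14,15} = 1⊕1⊕0⊕1⊕0⊕1⊕0 = 0
p4 = XOR of data positions {5,6,7,12,13,14,15} = 0⊕1⊕0⊕1⊕1⊕1⊕0 = 0
p8 = XOR of data positions {9,10,11,12,13,14,15} = 0⊕1⊕0⊕1⊕1⊕1⊕0 = 0
Parity bits p1,p2,p4,p8 = 0000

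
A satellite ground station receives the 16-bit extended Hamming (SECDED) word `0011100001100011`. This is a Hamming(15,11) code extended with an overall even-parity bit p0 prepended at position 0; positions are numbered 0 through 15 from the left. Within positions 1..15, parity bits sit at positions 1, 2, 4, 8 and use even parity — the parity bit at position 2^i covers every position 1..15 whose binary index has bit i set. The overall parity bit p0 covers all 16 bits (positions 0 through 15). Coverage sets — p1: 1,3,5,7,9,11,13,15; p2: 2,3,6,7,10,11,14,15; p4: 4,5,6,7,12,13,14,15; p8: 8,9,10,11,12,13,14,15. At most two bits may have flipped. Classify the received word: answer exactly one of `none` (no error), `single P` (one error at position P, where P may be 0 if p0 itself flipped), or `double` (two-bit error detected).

s1: b1⊕b3⊕b5⊕b7⊕b9⊕b11⊕b13⊕b15 = 0⊕1⊕0⊕0⊕1⊕0⊕0⊕1 = 1
s2: b2⊕b3⊕b6⊕b7⊕b10⊕b11⊕b14⊕b15 = 1⊕1⊕0⊕0⊕1⊕0⊕1⊕1 = 1
s4: b4⊕b5⊕b6⊕b7⊕b12⊕b13⊕b14⊕b15 = 1⊕0⊕0⊕0⊕0⊕0⊕1⊕1 = 1
s8: b8⊕b9⊕b10⊕b11⊕b12⊕b13⊕b14⊕b15 = 0⊕1⊕1⊕0⊕0⊕0⊕1⊕1 = 0
Syndrome (s8...s1) = 0111 → position 7.
Overall parity (XOR of all 16 bits, including p0): 0⊕0⊕1⊕1⊕1⊕0⊕0⊕0⊕0⊕1⊕1⊕0⊕0⊕0⊕1⊕1 = 1
Overall=1, syndrome position=7 → single-bit error at position 7.

single 7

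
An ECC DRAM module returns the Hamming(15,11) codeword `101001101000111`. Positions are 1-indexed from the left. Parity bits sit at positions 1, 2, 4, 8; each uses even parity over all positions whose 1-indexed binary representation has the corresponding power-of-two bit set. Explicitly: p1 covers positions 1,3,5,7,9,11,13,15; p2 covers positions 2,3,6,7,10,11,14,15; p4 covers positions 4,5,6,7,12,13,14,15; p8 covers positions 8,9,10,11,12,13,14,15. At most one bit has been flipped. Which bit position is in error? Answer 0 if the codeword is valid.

6

s1: b1⊕b3⊕b5⊕b7⊕b9⊕b11⊕b13⊕b15 = 1⊕1⊕0⊕1⊕1⊕0⊕1⊕1 = 0
s2: b2⊕b3⊕b6⊕b7⊕b10⊕b11⊕b14⊕b15 = 0⊕1⊕1⊕1⊕0⊕0⊕1⊕1 = 1
s4: b4⊕b5⊕b6⊕b7⊕b12⊕b13⊕b14⊕b15 = 0⊕0⊕1⊕1⊕0⊕1⊕1⊕1 = 1
s8: b8⊕b9⊕b10⊕b11⊕b12⊕b13⊕b14⊕b15 = 0⊕1⊕0⊕0⊕0⊕1⊕1⊕1 = 0
Syndrome (s8...s1) = 0110 → position 6.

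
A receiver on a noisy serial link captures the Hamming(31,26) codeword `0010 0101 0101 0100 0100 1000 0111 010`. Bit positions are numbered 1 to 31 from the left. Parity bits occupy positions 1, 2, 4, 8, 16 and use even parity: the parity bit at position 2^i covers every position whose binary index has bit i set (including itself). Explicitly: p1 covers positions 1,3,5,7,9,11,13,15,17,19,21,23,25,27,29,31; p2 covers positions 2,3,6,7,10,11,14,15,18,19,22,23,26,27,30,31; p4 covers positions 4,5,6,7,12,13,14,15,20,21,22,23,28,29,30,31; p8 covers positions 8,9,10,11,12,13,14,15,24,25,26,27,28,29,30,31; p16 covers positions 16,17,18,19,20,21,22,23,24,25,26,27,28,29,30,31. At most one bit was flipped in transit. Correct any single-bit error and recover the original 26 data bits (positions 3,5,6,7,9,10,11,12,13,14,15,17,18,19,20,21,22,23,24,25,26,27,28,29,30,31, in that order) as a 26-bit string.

10100101010010010000111010

s1: b1⊕b3⊕b5⊕b7⊕b9⊕b11⊕b13⊕b15⊕b17⊕b19⊕b21⊕b23⊕b25⊕b27⊕b29⊕b31 = 0⊕1⊕0⊕0⊕0⊕0⊕0⊕0⊕0⊕0⊕1⊕0⊕0⊕1⊕0⊕0 = 1
s2: b2⊕b3⊕b6⊕b7⊕b10⊕b11⊕b14⊕b15⊕b18⊕b19⊕b22⊕b23⊕b26⊕b27⊕b30⊕b31 = 0⊕1⊕1⊕0⊕1⊕0⊕1⊕0⊕1⊕0⊕0⊕0⊕1⊕1⊕1⊕0 = 0
s4: b4⊕b5⊕b6⊕b7⊕b12⊕b13⊕b14⊕b15⊕b20⊕b21⊕b22⊕b23⊕b28⊕b29⊕b30⊕b31 = 0⊕0⊕1⊕0⊕1⊕0⊕1⊕0⊕0⊕1⊕0⊕0⊕1⊕0⊕1⊕0 = 0
s8: b8⊕b9⊕b10⊕b11⊕b12⊕b13⊕b14⊕b15⊕b24⊕b25⊕b26⊕b27⊕b28⊕b29⊕b30⊕b31 = 1⊕0⊕1⊕0⊕1⊕0⊕1⊕0⊕0⊕0⊕1⊕1⊕1⊕0⊕1⊕0 = 0
s16: b16⊕b17⊕b18⊕b19⊕b20⊕b21⊕b22⊕b23⊕b24⊕b25⊕b26⊕b27⊕b28⊕b29⊕b30⊕b31 = 0⊕0⊕1⊕0⊕0⊕1⊕0⊕0⊕0⊕0⊕1⊕1⊕1⊕0⊕1⊕0 = 0
Syndrome (s16...s1) = 00001 → position 1.
Flip bit 1: corrected codeword = 1010010101010100010010000111010
Data bits at positions 3,5,6,7,9,10,11,12,13,14,15,17,18,19,20,21,22,23,24,25,26,27,28,29,30,31: 10100101010010010000111010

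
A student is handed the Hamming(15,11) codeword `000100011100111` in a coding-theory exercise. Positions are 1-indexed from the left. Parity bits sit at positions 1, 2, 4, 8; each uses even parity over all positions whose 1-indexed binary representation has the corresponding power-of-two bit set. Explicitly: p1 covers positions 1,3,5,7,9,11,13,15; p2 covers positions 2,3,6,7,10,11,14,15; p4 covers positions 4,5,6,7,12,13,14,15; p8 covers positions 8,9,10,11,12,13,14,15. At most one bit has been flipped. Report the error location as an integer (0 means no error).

s1: b1⊕b3⊕b5⊕b7⊕b9⊕b11⊕b13⊕b15 = 0⊕0⊕0⊕0⊕1⊕0⊕1⊕1 = 1
s2: b2⊕b3⊕b6⊕b7⊕b10⊕b11⊕b14⊕b15 = 0⊕0⊕0⊕0⊕1⊕0⊕1⊕1 = 1
s4: b4⊕b5⊕b6⊕b7⊕b12⊕b13⊕b14⊕b15 = 1⊕0⊕0⊕0⊕0⊕1⊕1⊕1 = 0
s8: b8⊕b9⊕b10⊕b11⊕b12⊕b13⊕b14⊕b15 = 1⊕1⊕1⊕0⊕0⊕1⊕1⊕1 = 0
Syndrome (s8...s1) = 0011 → position 3.

3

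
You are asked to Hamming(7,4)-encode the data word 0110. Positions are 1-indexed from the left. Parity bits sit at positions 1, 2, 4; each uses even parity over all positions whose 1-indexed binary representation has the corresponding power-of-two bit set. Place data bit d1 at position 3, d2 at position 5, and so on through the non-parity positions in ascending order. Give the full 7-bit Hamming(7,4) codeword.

1100110

Place data bits at non-power-of-two positions: b3=0, b5=1, b6=1, b7=0.
p1 = XOR of data positions {3,5,7} = 0⊕1⊕0 = 1
p2 = XOR of data positions {3,6,7} = 0⊕1⊕0 = 1
p4 = XOR of data positions {5,6,7} = 1⊕1⊕0 = 0
Codeword b1..b7 = 1100110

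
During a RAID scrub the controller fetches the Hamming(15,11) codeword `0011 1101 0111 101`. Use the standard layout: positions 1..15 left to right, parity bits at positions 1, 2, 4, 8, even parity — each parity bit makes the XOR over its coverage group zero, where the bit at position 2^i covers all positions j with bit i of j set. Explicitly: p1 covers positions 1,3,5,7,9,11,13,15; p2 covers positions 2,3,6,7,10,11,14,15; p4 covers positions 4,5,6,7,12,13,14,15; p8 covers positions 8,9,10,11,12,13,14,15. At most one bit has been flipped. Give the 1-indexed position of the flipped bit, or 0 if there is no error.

s1: b1⊕b3⊕b5⊕b7⊕b9⊕b11⊕b13⊕b15 = 0⊕1⊕1⊕0⊕0⊕1⊕1⊕1 = 1
s2: b2⊕b3⊕b6⊕b7⊕b10⊕b11⊕b14⊕b15 = 0⊕1⊕1⊕0⊕1⊕1⊕0⊕1 = 1
s4: b4⊕b5⊕b6⊕b7⊕b12⊕b13⊕b14⊕b15 = 1⊕1⊕1⊕0⊕1⊕1⊕0⊕1 = 0
s8: b8⊕b9⊕b10⊕b11⊕b12⊕b13⊕b14⊕b15 = 1⊕0⊕1⊕1⊕1⊕1⊕0⊕1 = 0
Syndrome (s8...s1) = 0011 → position 3.

3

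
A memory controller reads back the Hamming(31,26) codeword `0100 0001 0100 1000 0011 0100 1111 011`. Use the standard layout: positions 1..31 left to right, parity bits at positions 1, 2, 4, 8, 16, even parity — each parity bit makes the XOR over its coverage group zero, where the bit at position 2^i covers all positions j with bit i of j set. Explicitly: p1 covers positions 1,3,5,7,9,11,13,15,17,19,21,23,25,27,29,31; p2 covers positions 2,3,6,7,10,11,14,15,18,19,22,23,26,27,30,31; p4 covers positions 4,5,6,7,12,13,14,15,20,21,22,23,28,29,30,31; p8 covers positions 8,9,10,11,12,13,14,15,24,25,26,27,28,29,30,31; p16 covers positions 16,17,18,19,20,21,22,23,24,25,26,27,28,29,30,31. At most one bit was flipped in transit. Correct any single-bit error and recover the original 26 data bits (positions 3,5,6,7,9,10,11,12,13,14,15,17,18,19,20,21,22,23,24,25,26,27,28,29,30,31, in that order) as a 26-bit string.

00000100100001101000111011

s1: b1⊕b3⊕b5⊕b7⊕b9⊕b11⊕b13⊕b15⊕b17⊕b19⊕b21⊕b23⊕b25⊕b27⊕b29⊕b31 = 0⊕0⊕0⊕0⊕0⊕0⊕1⊕0⊕0⊕1⊕0⊕0⊕1⊕1⊕0⊕1 = 1
s2: b2⊕b3⊕b6⊕b7⊕b10⊕b11⊕b14⊕b15⊕b18⊕b19⊕b22⊕b23⊕b26⊕b27⊕b30⊕b31 = 1⊕0⊕0⊕0⊕1⊕0⊕0⊕0⊕0⊕1⊕1⊕0⊕1⊕1⊕1⊕1 = 0
s4: b4⊕b5⊕b6⊕b7⊕b12⊕b13⊕b14⊕b15⊕b20⊕b21⊕b22⊕b23⊕b28⊕b29⊕b30⊕b31 = 0⊕0⊕0⊕0⊕0⊕1⊕0⊕0⊕1⊕0⊕1⊕0⊕1⊕0⊕1⊕1 = 0
s8: b8⊕b9⊕b10⊕b11⊕b12⊕b13⊕b14⊕b15⊕b24⊕b25⊕b26⊕b27⊕b28⊕b29⊕b30⊕b31 = 1⊕0⊕1⊕0⊕0⊕1⊕0⊕0⊕0⊕1⊕1⊕1⊕1⊕0⊕1⊕1 = 1
s16: b16⊕b17⊕b18⊕b19⊕b20⊕b21⊕b22⊕b23⊕b24⊕b25⊕b26⊕b27⊕b28⊕b29⊕b30⊕b31 = 0⊕0⊕0⊕1⊕1⊕0⊕1⊕0⊕0⊕1⊕1⊕1⊕1⊕0⊕1⊕1 = 1
Syndrome (s16...s1) = 11001 → position 25.
Flip bit 25: corrected codeword = 0100000101001000001101000111011
Data bits at positions 3,5,6,7,9,10,11,12,13,14,15,17,18,19,20,21,22,23,24,25,26,27,28,29,30,31: 00000100100001101000111011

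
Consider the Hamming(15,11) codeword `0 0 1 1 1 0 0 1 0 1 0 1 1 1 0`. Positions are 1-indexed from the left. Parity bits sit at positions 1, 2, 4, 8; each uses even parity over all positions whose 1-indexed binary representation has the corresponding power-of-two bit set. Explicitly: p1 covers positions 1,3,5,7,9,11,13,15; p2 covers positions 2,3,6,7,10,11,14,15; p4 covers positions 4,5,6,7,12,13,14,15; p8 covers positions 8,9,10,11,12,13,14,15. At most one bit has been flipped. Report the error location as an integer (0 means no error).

15

s1: b1⊕b3⊕b5⊕b7⊕b9⊕b11⊕b13⊕b15 = 0⊕1⊕1⊕0⊕0⊕0⊕1⊕0 = 1
s2: b2⊕b3⊕b6⊕b7⊕b10⊕b11⊕b14⊕b15 = 0⊕1⊕0⊕0⊕1⊕0⊕1⊕0 = 1
s4: b4⊕b5⊕b6⊕b7⊕b12⊕b13⊕b14⊕b15 = 1⊕1⊕0⊕0⊕1⊕1⊕1⊕0 = 1
s8: b8⊕b9⊕b10⊕b11⊕b12⊕b13⊕b14⊕b15 = 1⊕0⊕1⊕0⊕1⊕1⊕1⊕0 = 1
Syndrome (s8...s1) = 1111 → position 15.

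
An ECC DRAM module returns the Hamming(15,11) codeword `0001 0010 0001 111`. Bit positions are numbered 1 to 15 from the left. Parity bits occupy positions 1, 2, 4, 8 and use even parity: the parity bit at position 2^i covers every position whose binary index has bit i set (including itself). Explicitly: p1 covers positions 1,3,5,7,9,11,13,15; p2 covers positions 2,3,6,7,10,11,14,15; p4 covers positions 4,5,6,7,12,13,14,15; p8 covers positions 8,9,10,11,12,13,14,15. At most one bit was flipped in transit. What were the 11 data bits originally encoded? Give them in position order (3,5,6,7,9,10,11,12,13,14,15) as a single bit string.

s1: b1⊕b3⊕b5⊕b7⊕b9⊕b11⊕b13⊕b15 = 0⊕0⊕0⊕1⊕0⊕0⊕1⊕1 = 1
s2: b2⊕b3⊕b6⊕b7⊕b10⊕b11⊕b14⊕b15 = 0⊕0⊕0⊕1⊕0⊕0⊕1⊕1 = 1
s4: b4⊕b5⊕b6⊕b7⊕b12⊕b13⊕b14⊕b15 = 1⊕0⊕0⊕1⊕1⊕1⊕1⊕1 = 0
s8: b8⊕b9⊕b10⊕b11⊕b12⊕b13⊕b14⊕b15 = 0⊕0⊕0⊕0⊕1⊕1⊕1⊕1 = 0
Syndrome (s8...s1) = 0011 → position 3.
Flip bit 3: corrected codeword = 001100100001111
Data bits at positions 3,5,6,7,9,10,11,12,13,14,15: 10010001111

10010001111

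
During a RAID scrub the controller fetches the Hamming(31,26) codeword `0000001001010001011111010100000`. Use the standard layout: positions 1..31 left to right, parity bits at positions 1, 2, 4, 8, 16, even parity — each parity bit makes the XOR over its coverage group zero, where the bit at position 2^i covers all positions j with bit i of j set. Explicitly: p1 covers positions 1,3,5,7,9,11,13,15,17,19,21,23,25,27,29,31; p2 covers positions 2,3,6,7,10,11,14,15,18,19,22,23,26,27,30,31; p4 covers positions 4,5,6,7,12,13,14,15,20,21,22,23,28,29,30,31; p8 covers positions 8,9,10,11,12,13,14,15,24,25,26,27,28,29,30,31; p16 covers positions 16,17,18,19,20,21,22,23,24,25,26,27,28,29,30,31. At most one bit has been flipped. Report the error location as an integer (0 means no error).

5

s1: b1⊕b3⊕b5⊕b7⊕b9⊕b11⊕b13⊕b15⊕b17⊕b19⊕b21⊕b23⊕b25⊕b27⊕b29⊕b31 = 0⊕0⊕0⊕1⊕0⊕0⊕0⊕0⊕0⊕1⊕1⊕0⊕0⊕0⊕0⊕0 = 1
s2: b2⊕b3⊕b6⊕b7⊕b10⊕b11⊕b14⊕b15⊕b18⊕b19⊕b22⊕b23⊕b26⊕b27⊕b30⊕b31 = 0⊕0⊕0⊕1⊕1⊕0⊕0⊕0⊕1⊕1⊕1⊕0⊕1⊕0⊕0⊕0 = 0
s4: b4⊕b5⊕b6⊕b7⊕b12⊕b13⊕b14⊕b15⊕b20⊕b21⊕b22⊕b23⊕b28⊕b29⊕b30⊕b31 = 0⊕0⊕0⊕1⊕1⊕0⊕0⊕0⊕1⊕1⊕1⊕0⊕0⊕0⊕0⊕0 = 1
s8: b8⊕b9⊕b10⊕b11⊕b12⊕b13⊕b14⊕b15⊕b24⊕b25⊕b26⊕b27⊕b28⊕b29⊕b30⊕b31 = 0⊕0⊕1⊕0⊕1⊕0⊕0⊕0⊕1⊕0⊕1⊕0⊕0⊕0⊕0⊕0 = 0
s16: b16⊕b17⊕b18⊕b19⊕b20⊕b21⊕b22⊕b23⊕b24⊕b25⊕b26⊕b27⊕b28⊕b29⊕b30⊕b31 = 1⊕0⊕1⊕1⊕1⊕1⊕1⊕0⊕1⊕0⊕1⊕0⊕0⊕0⊕0⊕0 = 0
Syndrome (s16...s1) = 00101 → position 5.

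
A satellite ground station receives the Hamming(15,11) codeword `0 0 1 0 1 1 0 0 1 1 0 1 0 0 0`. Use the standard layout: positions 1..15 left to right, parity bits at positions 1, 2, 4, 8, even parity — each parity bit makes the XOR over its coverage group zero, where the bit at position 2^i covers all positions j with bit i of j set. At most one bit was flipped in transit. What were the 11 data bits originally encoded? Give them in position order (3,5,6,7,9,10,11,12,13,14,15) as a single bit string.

s1: b1⊕b3⊕b5⊕b7⊕b9⊕b11⊕b13⊕b15 = 0⊕1⊕1⊕0⊕1⊕0⊕0⊕0 = 1
s2: b2⊕b3⊕b6⊕b7⊕b10⊕b11⊕b14⊕b15 = 0⊕1⊕1⊕0⊕1⊕0⊕0⊕0 = 1
s4: b4⊕b5⊕b6⊕b7⊕b12⊕b13⊕b14⊕b15 = 0⊕1⊕1⊕0⊕1⊕0⊕0⊕0 = 1
s8: b8⊕b9⊕b10⊕b11⊕b12⊕b13⊕b14⊕b15 = 0⊕1⊕1⊕0⊕1⊕0⊕0⊕0 = 1
Syndrome (s8...s1) = 1111 → position 15.
Flip bit 15: corrected codeword = 001011001101001
Data bits at positions 3,5,6,7,9,10,11,12,13,14,15: 11101101001

11101101001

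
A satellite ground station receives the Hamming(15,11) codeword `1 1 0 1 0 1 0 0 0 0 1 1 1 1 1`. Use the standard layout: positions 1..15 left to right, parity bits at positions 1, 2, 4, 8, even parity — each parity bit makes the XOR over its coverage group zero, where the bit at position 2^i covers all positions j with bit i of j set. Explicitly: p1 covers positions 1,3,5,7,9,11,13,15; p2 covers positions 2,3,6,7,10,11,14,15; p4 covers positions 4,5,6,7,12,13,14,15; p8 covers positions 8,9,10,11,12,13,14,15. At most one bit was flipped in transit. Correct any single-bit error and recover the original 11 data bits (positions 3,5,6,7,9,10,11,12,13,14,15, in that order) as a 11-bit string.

00100111111

s1: b1⊕b3⊕b5⊕b7⊕b9⊕b11⊕b13⊕b15 = 1⊕0⊕0⊕0⊕0⊕1⊕1⊕1 = 0
s2: b2⊕b3⊕b6⊕b7⊕b10⊕b11⊕b14⊕b15 = 1⊕0⊕1⊕0⊕0⊕1⊕1⊕1 = 1
s4: b4⊕b5⊕b6⊕b7⊕b12⊕b13⊕b14⊕b15 = 1⊕0⊕1⊕0⊕1⊕1⊕1⊕1 = 0
s8: b8⊕b9⊕b10⊕b11⊕b12⊕b13⊕b14⊕b15 = 0⊕0⊕0⊕1⊕1⊕1⊕1⊕1 = 1
Syndrome (s8...s1) = 1010 → position 10.
Flip bit 10: corrected codeword = 110101000111111
Data bits at positions 3,5,6,7,9,10,11,12,13,14,15: 00100111111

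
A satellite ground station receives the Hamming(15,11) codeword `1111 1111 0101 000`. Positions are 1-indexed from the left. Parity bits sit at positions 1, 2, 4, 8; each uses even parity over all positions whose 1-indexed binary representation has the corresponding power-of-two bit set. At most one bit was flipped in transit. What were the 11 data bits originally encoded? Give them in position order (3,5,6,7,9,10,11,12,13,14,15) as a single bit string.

11110101010

s1: b1⊕b3⊕b5⊕b7⊕b9⊕b11⊕b13⊕b15 = 1⊕1⊕1⊕1⊕0⊕0⊕0⊕0 = 0
s2: b2⊕b3⊕b6⊕b7⊕b10⊕b11⊕b14⊕b15 = 1⊕1⊕1⊕1⊕1⊕0⊕0⊕0 = 1
s4: b4⊕b5⊕b6⊕b7⊕b12⊕b13⊕b14⊕b15 = 1⊕1⊕1⊕1⊕1⊕0⊕0⊕0 = 1
s8: b8⊕b9⊕b10⊕b11⊕b12⊕b13⊕b14⊕b15 = 1⊕0⊕1⊕0⊕1⊕0⊕0⊕0 = 1
Syndrome (s8...s1) = 1110 → position 14.
Flip bit 14: corrected codeword = 111111110101010
Data bits at positions 3,5,6,7,9,10,11,12,13,14,15: 11110101010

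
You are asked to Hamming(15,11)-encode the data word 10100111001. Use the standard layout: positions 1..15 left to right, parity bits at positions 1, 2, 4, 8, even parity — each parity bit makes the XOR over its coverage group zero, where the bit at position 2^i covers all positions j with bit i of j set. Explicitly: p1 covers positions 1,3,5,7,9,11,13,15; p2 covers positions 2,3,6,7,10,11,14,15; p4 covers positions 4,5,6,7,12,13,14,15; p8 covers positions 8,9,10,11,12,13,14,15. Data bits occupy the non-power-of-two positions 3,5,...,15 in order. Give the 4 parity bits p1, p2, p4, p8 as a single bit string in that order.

1110

Place data bits at non-power-of-two positions: b3=1, b5=0, b6=1, b7=0, b9=0, b10=1, b11=1, b12=1, b13=0, b14=0, b15=1.
p1 = XOR of data positions {3,5,7,9,11,13,15} = 1⊕0⊕0⊕0⊕1⊕0⊕1 = 1
p2 = XOR of data positions {3,6,7,10,11,14,15} = 1⊕1⊕0⊕1⊕1⊕0⊕1 = 1
p4 = XOR of data positions {5,6,7,12,13,14,15} = 0⊕1⊕0⊕1⊕0⊕0⊕1 = 1
p8 = XOR of data positions {9,10,11,12,13,14,15} = 0⊕1⊕1⊕1⊕0⊕0⊕1 = 0
Parity bits p1,p2,p4,p8 = 1110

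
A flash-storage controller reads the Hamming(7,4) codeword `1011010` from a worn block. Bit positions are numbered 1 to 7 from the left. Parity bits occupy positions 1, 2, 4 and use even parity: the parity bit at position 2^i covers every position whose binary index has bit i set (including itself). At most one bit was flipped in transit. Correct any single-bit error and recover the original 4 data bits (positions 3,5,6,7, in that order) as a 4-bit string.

1010

s1: b1⊕b3⊕b5⊕b7 = 1⊕1⊕0⊕0 = 0
s2: b2⊕b3⊕b6⊕b7 = 0⊕1⊕1⊕0 = 0
s4: b4⊕b5⊕b6⊕b7 = 1⊕0⊕1⊕0 = 0
Syndrome (s4...s1) = 000 → position 0 (no error).
No correction needed.
Data bits at positions 3,5,6,7: 1010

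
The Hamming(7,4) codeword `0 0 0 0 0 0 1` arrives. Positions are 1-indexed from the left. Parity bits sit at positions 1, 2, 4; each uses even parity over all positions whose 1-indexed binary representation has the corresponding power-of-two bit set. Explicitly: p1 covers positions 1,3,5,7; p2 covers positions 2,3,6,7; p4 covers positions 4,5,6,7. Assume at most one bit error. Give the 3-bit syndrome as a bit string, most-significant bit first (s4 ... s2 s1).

s1: b1⊕b3⊕b5⊕b7 = 0⊕0⊕0⊕1 = 1
s2: b2⊕b3⊕b6⊕b7 = 0⊕0⊕0⊕1 = 1
s4: b4⊕b5⊕b6⊕b7 = 0⊕0⊕0⊕1 = 1
Syndrome (s4...s1) = 111 → position 7.

111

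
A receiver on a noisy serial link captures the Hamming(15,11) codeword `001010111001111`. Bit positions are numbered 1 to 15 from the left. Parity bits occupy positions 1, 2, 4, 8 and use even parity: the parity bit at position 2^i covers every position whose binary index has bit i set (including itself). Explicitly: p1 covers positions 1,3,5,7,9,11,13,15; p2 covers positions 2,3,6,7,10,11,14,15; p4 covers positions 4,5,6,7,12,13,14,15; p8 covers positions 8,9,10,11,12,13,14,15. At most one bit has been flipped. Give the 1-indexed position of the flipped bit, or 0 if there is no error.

s1: b1⊕b3⊕b5⊕b7⊕b9⊕b11⊕b13⊕b15 = 0⊕1⊕1⊕1⊕1⊕0⊕1⊕1 = 0
s2: b2⊕b3⊕b6⊕b7⊕b10⊕b11⊕b14⊕b15 = 0⊕1⊕0⊕1⊕0⊕0⊕1⊕1 = 0
s4: b4⊕b5⊕b6⊕b7⊕b12⊕b13⊕b14⊕b15 = 0⊕1⊕0⊕1⊕1⊕1⊕1⊕1 = 0
s8: b8⊕b9⊕b10⊕b11⊕b12⊕b13⊕b14⊕b15 = 1⊕1⊕0⊕0⊕1⊕1⊕1⊕1 = 0
Syndrome (s8...s1) = 0000 → position 0 (no error).

0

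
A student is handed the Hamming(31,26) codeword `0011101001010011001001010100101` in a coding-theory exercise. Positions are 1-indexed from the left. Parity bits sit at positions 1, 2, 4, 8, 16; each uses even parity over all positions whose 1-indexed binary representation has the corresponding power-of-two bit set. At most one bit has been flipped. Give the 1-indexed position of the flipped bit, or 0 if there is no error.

25

s1: b1⊕b3⊕b5⊕b7⊕b9⊕b11⊕b13⊕b15⊕b17⊕b19⊕b21⊕b23⊕b25⊕b27⊕b29⊕b31 = 0⊕1⊕1⊕1⊕0⊕0⊕0⊕1⊕0⊕1⊕0⊕0⊕0⊕0⊕1⊕1 = 1
s2: b2⊕b3⊕b6⊕b7⊕b10⊕b11⊕b14⊕b15⊕b18⊕b19⊕b22⊕b23⊕b26⊕b27⊕b30⊕b31 = 0⊕1⊕0⊕1⊕1⊕0⊕0⊕1⊕0⊕1⊕1⊕0⊕1⊕0⊕0⊕1 = 0
s4: b4⊕b5⊕b6⊕b7⊕b12⊕b13⊕b14⊕b15⊕b20⊕b21⊕b22⊕b23⊕b28⊕b29⊕b30⊕b31 = 1⊕1⊕0⊕1⊕1⊕0⊕0⊕1⊕0⊕0⊕1⊕0⊕0⊕1⊕0⊕1 = 0
s8: b8⊕b9⊕b10⊕b11⊕b12⊕b13⊕b14⊕b15⊕b24⊕b25⊕b26⊕b27⊕b28⊕b29⊕b30⊕b31 = 0⊕0⊕1⊕0⊕1⊕0⊕0⊕1⊕1⊕0⊕1⊕0⊕0⊕1⊕0⊕1 = 1
s16: b16⊕b17⊕b18⊕b19⊕b20⊕b21⊕b22⊕b23⊕b24⊕b25⊕b26⊕b27⊕b28⊕b29⊕b30⊕b31 = 1⊕0⊕0⊕1⊕0⊕0⊕1⊕0⊕1⊕0⊕1⊕0⊕0⊕1⊕0⊕1 = 1
Syndrome (s16...s1) = 11001 → position 25.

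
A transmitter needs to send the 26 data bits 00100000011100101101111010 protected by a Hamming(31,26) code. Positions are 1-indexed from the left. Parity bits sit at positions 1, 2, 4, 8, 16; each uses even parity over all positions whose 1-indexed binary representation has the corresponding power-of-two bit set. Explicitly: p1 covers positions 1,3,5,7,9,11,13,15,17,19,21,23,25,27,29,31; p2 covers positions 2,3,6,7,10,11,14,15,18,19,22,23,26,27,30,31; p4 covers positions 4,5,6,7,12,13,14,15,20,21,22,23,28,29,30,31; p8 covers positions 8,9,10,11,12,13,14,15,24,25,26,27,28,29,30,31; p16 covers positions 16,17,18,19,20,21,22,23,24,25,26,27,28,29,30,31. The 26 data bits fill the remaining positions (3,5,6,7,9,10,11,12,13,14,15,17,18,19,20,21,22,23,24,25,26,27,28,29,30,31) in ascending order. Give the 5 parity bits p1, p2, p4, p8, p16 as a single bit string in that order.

10011

Place data bits at non-power-of-two positions: b3=0, b5=0, b6=1, b7=0, b9=0, b10=0, b11=0, b12=0, b13=0, b14=1, b15=1, b17=1, b18=0, b19=0, b20=1, b21=0, b22=1, b23=1, b24=0, b25=1, b26=1, b27=1, b28=1, b29=0, b30=1, b31=0.
p1 = XOR of data positions {3,5,7,9,11,13,15,17,19,21,23,25,27,29,31} = 0⊕0⊕0⊕0⊕0⊕0⊕1⊕1⊕0⊕0⊕1⊕1⊕1⊕0⊕0 = 1
p2 = XOR of data positions {3,6,7,10,11,14,15,18,19,22,23,26,27,30,31} = 0⊕1⊕0⊕0⊕0⊕1⊕1⊕0⊕0⊕1⊕1⊕1⊕1⊕1⊕0 = 0
p4 = XOR of data positions {5,6,7,12,13,14,15,20,21,22,23,28,29,30,31} = 0⊕1⊕0⊕0⊕0⊕1⊕1⊕1⊕0⊕1⊕1⊕1⊕0⊕1⊕0 = 0
p8 = XOR of data positions {9,10,11,12,13,14,15,24,25,26,27,28,29,30,31} = 0⊕0⊕0⊕0⊕0⊕1⊕1⊕0⊕1⊕1⊕1⊕1⊕0⊕1⊕0 = 1
p16 = XOR of data positions {17,18,19,20,21,22,23,24,25,26,27,28,29,30,31} = 1⊕0⊕0⊕1⊕0⊕1⊕1⊕0⊕1⊕1⊕1⊕1⊕0⊕1⊕0 = 1
Parity bits p1,p2,p4,p8,p16 = 10011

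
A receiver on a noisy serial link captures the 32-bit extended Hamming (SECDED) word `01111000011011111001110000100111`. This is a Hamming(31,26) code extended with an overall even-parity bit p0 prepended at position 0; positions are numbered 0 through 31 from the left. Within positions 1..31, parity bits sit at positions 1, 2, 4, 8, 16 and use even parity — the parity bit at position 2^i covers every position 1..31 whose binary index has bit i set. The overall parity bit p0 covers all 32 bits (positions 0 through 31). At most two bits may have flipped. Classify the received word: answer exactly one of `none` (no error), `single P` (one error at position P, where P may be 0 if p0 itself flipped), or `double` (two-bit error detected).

s1: b1⊕b3⊕b5⊕b7⊕b9⊕b11⊕b13⊕b15⊕b17⊕b19⊕b21⊕b23⊕b25⊕b27⊕b29⊕b31 = 1⊕1⊕0⊕0⊕1⊕0⊕1⊕1⊕0⊕1⊕1⊕0⊕0⊕0⊕1⊕1 = 1
s2: b2⊕b3⊕b6⊕b7⊕b10⊕b11⊕b14⊕b15⊕b18⊕b19⊕b22⊕b23⊕b26⊕b27⊕b30⊕b31 = 1⊕1⊕0⊕0⊕1⊕0⊕1⊕1⊕0⊕1⊕0⊕0⊕1⊕0⊕1⊕1 = 1
s4: b4⊕b5⊕b6⊕b7⊕b12⊕b13⊕b14⊕b15⊕b20⊕b21⊕b22⊕b23⊕b28⊕b29⊕b30⊕b31 = 1⊕0⊕0⊕0⊕1⊕1⊕1⊕1⊕1⊕1⊕0⊕0⊕0⊕1⊕1⊕1 = 0
s8: b8⊕b9⊕b10⊕b11⊕b12⊕b13⊕b14⊕b15⊕b24⊕b25⊕b26⊕b27⊕b28⊕b29⊕b30⊕b31 = 0⊕1⊕1⊕0⊕1⊕1⊕1⊕1⊕0⊕0⊕1⊕0⊕0⊕1⊕1⊕1 = 0
s16: b16⊕b17⊕b18⊕b19⊕b20⊕b21⊕b22⊕b23⊕b24⊕b25⊕b26⊕b27⊕b28⊕b29⊕b30⊕b31 = 1⊕0⊕0⊕1⊕1⊕1⊕0⊕0⊕0⊕0⊕1⊕0⊕0⊕1⊕1⊕1 = 0
Syndrome (s16...s1) = 00011 → position 3.
Overall parity (XOR of all 32 bits, including p0): 0⊕1⊕1⊕1⊕1⊕0⊕0⊕0⊕0⊕1⊕1⊕0⊕1⊕1⊕1⊕1⊕1⊕0⊕0⊕1⊕1⊕1⊕0⊕0⊕0⊕0⊕1⊕0⊕0⊕1⊕1⊕1 = 0
Overall=0, syndrome position=3 → double-bit error detected (uncorrectable).

double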